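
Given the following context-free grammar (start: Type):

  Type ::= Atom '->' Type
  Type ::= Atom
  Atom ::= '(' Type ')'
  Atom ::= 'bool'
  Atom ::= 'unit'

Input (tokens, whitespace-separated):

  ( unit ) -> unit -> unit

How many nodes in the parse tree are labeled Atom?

[Type [Atom ( [Type [Atom unit]] )] -> [Type [Atom unit] -> [Type [Atom unit]]]]

4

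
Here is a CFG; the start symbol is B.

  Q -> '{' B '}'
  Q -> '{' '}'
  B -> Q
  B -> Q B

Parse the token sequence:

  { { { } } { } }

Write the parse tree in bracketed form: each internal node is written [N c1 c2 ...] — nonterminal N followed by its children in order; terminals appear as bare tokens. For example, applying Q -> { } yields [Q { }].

B
Q
{ B }
{ Q B }
{ { B } B }
{ { Q } B }
{ { { } } B }
{ { { } } Q }
{ { { } } { } }

[B [Q { [B [Q { [B [Q { }]] }] [B [Q { }]]] }]]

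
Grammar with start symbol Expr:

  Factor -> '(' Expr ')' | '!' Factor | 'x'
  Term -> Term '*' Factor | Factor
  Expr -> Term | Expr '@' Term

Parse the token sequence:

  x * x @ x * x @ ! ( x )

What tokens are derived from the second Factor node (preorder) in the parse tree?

[Expr [Expr [Expr [Term [Term [Factor x]] * [Factor x]]] @ [Term [Term [Factor x]] * [Factor x]]] @ [Term [Factor ! [Factor ( [Expr [Term [Factor x]]] )]]]]

x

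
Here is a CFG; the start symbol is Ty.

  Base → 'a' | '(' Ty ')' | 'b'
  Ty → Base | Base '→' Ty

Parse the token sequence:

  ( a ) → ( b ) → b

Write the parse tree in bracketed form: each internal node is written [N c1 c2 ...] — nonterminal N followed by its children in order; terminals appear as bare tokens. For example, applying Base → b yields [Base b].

Ty
Base → Ty
( Ty ) → Ty
( Base ) → Ty
( a ) → Ty
( a ) → Base → Ty
( a ) → ( Ty ) → Ty
( a ) → ( Base ) → Ty
( a ) → ( b ) → Ty
( a ) → ( b ) → Base
( a ) → ( b ) → b

[Ty [Base ( [Ty [Base a]] )] → [Ty [Base ( [Ty [Base b]] )] → [Ty [Base b]]]]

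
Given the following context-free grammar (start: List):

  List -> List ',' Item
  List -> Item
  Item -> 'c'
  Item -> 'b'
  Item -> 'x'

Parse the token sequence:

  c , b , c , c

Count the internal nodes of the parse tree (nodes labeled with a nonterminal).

8

[List [List [List [List [Item c]] , [Item b]] , [Item c]] , [Item c]]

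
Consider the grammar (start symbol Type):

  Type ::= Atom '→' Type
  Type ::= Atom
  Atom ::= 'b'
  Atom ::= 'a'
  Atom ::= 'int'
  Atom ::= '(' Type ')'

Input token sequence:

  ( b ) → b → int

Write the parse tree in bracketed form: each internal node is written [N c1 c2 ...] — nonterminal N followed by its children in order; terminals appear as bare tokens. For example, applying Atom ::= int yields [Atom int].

Type
Atom → Type
( Type ) → Type
( Atom ) → Type
( b ) → Type
( b ) → Atom → Type
( b ) → b → Type
( b ) → b → Atom
( b ) → b → int

[Type [Atom ( [Type [Atom b]] )] → [Type [Atom b] → [Type [Atom int]]]]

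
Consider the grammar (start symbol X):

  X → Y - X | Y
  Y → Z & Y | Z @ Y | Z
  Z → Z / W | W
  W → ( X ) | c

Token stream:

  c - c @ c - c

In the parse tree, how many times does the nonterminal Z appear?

4

[X [Y [Z [W c]]] - [X [Y [Z [W c]] @ [Y [Z [W c]]]] - [X [Y [Z [W c]]]]]]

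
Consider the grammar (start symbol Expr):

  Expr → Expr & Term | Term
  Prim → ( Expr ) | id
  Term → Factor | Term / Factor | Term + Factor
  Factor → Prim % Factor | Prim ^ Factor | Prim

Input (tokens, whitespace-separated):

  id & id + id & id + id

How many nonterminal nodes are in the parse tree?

18

[Expr [Expr [Expr [Term [Factor [Prim id]]]] & [Term [Term [Factor [Prim id]]] + [Factor [Prim id]]]] & [Term [Term [Factor [Prim id]]] + [Factor [Prim id]]]]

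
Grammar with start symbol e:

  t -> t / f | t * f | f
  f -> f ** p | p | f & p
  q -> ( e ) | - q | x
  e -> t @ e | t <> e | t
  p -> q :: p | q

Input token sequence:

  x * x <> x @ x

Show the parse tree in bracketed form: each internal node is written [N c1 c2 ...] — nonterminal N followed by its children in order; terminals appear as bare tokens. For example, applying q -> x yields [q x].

[e [t [t [f [p [q x]]]] * [f [p [q x]]]] <> [e [t [f [p [q x]]]] @ [e [t [f [p [q x]]]]]]]

e
t <> e
t * f <> e
f * f <> e
p * f <> e
q * f <> e
x * f <> e
x * p <> e
x * q <> e
x * x <> e
x * x <> t @ e
x * x <> f @ e
x * x <> p @ e
x * x <> q @ e
x * x <> x @ e
x * x <> x @ t
x * x <> x @ f
x * x <> x @ p
x * x <> x @ q
x * x <> x @ x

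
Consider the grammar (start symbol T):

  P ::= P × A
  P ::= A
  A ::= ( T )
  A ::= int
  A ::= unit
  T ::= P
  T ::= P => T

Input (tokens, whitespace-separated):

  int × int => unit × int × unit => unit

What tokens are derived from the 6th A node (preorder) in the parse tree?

[T [P [P [A int]] × [A int]] => [T [P [P [P [A unit]] × [A int]] × [A unit]] => [T [P [A unit]]]]]

unit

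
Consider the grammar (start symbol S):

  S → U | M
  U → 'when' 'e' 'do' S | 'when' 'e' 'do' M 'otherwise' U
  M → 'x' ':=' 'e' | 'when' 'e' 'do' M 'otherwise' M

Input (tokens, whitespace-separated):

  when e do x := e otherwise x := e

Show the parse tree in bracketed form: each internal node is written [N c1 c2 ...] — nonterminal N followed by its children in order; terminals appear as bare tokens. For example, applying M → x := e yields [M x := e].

S
M
when e do M otherwise M
when e do x := e otherwise M
when e do x := e otherwise x := e

[S [M when e do [M x := e] otherwise [M x := e]]]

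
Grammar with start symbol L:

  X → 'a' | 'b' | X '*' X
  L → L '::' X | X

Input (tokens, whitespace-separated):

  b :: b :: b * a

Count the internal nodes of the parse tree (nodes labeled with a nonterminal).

[L [L [L [X b]] :: [X b]] :: [X [X b] * [X a]]]

8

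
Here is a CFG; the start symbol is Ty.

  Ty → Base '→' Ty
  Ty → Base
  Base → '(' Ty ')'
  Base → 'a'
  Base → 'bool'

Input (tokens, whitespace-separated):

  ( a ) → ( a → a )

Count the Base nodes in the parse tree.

5

[Ty [Base ( [Ty [Base a]] )] → [Ty [Base ( [Ty [Base a] → [Ty [Base a]]] )]]]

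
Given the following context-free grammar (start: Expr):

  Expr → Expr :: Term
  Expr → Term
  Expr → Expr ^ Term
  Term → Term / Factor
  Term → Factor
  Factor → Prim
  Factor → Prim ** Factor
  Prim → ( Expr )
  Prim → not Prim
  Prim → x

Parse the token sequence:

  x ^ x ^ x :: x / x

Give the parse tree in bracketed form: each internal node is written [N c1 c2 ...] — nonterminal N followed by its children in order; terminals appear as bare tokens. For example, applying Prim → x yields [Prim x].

[Expr [Expr [Expr [Expr [Term [Factor [Prim x]]]] ^ [Term [Factor [Prim x]]]] ^ [Term [Factor [Prim x]]]] :: [Term [Term [Factor [Prim x]]] / [Factor [Prim x]]]]

Expr
Expr :: Term
Expr ^ Term :: Term
Expr ^ Term ^ Term :: Term
Term ^ Term ^ Term :: Term
Factor ^ Term ^ Term :: Term
Prim ^ Term ^ Term :: Term
x ^ Term ^ Term :: Term
x ^ Factor ^ Term :: Term
x ^ Prim ^ Term :: Term
x ^ x ^ Term :: Term
x ^ x ^ Factor :: Term
x ^ x ^ Prim :: Term
x ^ x ^ x :: Term
x ^ x ^ x :: Term / Factor
x ^ x ^ x :: Factor / Factor
x ^ x ^ x :: Prim / Factor
x ^ x ^ x :: x / Factor
x ^ x ^ x :: x / Prim
x ^ x ^ x :: x / x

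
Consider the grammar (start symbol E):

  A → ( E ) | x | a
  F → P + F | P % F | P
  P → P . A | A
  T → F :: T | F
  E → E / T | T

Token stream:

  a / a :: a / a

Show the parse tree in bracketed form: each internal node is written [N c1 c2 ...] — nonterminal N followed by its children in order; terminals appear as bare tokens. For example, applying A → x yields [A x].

E
E / T
E / T / T
T / T / T
F / T / T
P / T / T
A / T / T
a / T / T
a / F :: T / T
a / P :: T / T
a / A :: T / T
a / a :: T / T
a / a :: F / T
a / a :: P / T
a / a :: A / T
a / a :: a / T
a / a :: a / F
a / a :: a / P
a / a :: a / A
a / a :: a / a

[E [E [E [T [F [P [A a]]]]] / [T [F [P [A a]]] :: [T [F [P [A a]]]]]] / [T [F [P [A a]]]]]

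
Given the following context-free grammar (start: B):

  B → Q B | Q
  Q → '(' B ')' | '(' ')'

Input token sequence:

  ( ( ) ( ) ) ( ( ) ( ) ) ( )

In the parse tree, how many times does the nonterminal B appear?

7

[B [Q ( [B [Q ( )] [B [Q ( )]]] )] [B [Q ( [B [Q ( )] [B [Q ( )]]] )] [B [Q ( )]]]]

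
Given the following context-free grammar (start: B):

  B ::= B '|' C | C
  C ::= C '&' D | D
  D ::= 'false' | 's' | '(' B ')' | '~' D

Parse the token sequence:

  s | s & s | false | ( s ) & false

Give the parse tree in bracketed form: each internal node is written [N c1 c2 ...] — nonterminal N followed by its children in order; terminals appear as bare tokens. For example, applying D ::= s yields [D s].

B
B | C
B | C | C
B | C | C | C
C | C | C | C
D | C | C | C
s | C | C | C
s | C & D | C | C
s | D & D | C | C
s | s & D | C | C
s | s & s | C | C
s | s & s | D | C
s | s & s | false | C
s | s & s | false | C & D
s | s & s | false | D & D
s | s & s | false | ( B ) & D
s | s & s | false | ( C ) & D
s | s & s | false | ( D ) & D
s | s & s | false | ( s ) & D
s | s & s | false | ( s ) & false

[B [B [B [B [C [D s]]] | [C [C [D s]] & [D s]]] | [C [D false]]] | [C [C [D ( [B [C [D s]]] )]] & [D false]]]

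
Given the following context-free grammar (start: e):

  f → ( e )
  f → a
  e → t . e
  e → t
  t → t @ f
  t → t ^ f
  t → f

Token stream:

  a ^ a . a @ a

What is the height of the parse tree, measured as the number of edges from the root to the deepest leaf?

5

[e [t [t [f a]] ^ [f a]] . [e [t [t [f a]] @ [f a]]]]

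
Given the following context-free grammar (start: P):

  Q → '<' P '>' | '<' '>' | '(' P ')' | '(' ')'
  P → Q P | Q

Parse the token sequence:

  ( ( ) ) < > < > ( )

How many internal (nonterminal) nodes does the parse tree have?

10

[P [Q ( [P [Q ( )]] )] [P [Q < >] [P [Q < >] [P [Q ( )]]]]]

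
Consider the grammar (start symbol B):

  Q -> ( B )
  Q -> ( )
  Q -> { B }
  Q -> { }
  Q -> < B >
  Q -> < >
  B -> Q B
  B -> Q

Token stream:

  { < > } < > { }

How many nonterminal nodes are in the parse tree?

8

[B [Q { [B [Q < >]] }] [B [Q < >] [B [Q { }]]]]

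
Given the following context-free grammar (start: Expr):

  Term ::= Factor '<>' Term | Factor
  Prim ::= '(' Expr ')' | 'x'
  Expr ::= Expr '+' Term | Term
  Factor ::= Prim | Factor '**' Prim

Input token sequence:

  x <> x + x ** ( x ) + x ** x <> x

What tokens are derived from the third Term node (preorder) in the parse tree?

[Expr [Expr [Expr [Term [Factor [Prim x]] <> [Term [Factor [Prim x]]]]] + [Term [Factor [Factor [Prim x]] ** [Prim ( [Expr [Term [Factor [Prim x]]]] )]]]] + [Term [Factor [Factor [Prim x]] ** [Prim x]] <> [Term [Factor [Prim x]]]]]

x ** ( x )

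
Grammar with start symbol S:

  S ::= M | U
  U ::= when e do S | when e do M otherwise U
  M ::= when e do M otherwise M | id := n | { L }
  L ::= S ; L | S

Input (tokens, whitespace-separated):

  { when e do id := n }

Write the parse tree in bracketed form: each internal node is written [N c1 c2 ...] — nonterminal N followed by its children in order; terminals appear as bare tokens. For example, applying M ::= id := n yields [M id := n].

[S [M { [L [S [U when e do [S [M id := n]]]]] }]]

S
M
{ L }
{ S }
{ U }
{ when e do S }
{ when e do M }
{ when e do id := n }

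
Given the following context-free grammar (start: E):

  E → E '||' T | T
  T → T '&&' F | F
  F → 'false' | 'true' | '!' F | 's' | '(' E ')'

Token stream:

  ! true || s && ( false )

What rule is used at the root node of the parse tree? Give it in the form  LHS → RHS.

E → E '||' T

[E [E [T [F ! [F true]]]] || [T [T [F s]] && [F ( [E [T [F false]]] )]]]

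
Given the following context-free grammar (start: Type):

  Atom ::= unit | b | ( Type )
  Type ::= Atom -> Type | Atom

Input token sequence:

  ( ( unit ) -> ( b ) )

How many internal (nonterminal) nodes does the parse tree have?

10

[Type [Atom ( [Type [Atom ( [Type [Atom unit]] )] -> [Type [Atom ( [Type [Atom b]] )]]] )]]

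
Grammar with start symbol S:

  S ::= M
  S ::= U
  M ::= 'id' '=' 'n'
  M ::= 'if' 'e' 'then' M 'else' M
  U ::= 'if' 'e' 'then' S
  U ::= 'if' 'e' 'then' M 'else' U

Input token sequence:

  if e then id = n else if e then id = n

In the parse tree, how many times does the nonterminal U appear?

[S [U if e then [M id = n] else [U if e then [S [M id = n]]]]]

2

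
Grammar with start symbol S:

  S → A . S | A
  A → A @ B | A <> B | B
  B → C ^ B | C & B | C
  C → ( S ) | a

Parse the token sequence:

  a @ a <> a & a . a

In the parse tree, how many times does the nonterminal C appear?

[S [A [A [A [B [C a]]] @ [B [C a]]] <> [B [C a] & [B [C a]]]] . [S [A [B [C a]]]]]

5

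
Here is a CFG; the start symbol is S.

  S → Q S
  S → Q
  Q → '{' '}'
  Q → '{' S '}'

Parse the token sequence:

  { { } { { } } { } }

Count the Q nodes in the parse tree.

5

[S [Q { [S [Q { }] [S [Q { [S [Q { }]] }] [S [Q { }]]]] }]]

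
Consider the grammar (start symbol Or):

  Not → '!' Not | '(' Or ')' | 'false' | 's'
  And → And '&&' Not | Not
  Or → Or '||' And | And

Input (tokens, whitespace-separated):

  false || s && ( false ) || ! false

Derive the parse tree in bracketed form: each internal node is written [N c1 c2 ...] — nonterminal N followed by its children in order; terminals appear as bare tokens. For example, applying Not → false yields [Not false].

[Or [Or [Or [And [Not false]]] || [And [And [Not s]] && [Not ( [Or [And [Not false]]] )]]] || [And [Not ! [Not false]]]]

Or
Or || And
Or || And || And
And || And || And
Not || And || And
false || And || And
false || And && Not || And
false || Not && Not || And
false || s && Not || And
false || s && ( Or ) || And
false || s && ( And ) || And
false || s && ( Not ) || And
false || s && ( false ) || And
false || s && ( false ) || Not
false || s && ( false ) || ! Not
false || s && ( false ) || ! false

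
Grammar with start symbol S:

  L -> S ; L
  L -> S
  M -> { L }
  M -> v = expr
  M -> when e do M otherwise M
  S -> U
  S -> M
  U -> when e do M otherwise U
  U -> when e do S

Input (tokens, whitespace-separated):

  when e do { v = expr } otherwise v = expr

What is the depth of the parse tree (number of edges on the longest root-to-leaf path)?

6

[S [M when e do [M { [L [S [M v = expr]]] }] otherwise [M v = expr]]]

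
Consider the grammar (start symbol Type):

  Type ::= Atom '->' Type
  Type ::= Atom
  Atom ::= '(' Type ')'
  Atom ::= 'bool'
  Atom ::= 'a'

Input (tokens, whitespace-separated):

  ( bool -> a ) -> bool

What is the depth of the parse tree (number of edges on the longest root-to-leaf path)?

[Type [Atom ( [Type [Atom bool] -> [Type [Atom a]]] )] -> [Type [Atom bool]]]

5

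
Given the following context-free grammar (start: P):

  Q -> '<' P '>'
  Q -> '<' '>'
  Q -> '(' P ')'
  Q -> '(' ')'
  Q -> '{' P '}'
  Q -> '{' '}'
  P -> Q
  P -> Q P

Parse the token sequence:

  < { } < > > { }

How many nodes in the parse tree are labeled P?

[P [Q < [P [Q { }] [P [Q < >]]] >] [P [Q { }]]]

4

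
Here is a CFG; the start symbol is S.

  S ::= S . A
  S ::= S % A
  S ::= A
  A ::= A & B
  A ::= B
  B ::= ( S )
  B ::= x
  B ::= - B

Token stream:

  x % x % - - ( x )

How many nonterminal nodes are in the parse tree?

[S [S [S [A [B x]]] % [A [B x]]] % [A [B - [B - [B ( [S [A [B x]]] )]]]]]

14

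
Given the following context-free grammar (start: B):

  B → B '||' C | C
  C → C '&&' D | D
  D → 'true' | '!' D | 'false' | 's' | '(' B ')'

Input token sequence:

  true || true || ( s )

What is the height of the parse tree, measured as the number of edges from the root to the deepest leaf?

6

[B [B [B [C [D true]]] || [C [D true]]] || [C [D ( [B [C [D s]]] )]]]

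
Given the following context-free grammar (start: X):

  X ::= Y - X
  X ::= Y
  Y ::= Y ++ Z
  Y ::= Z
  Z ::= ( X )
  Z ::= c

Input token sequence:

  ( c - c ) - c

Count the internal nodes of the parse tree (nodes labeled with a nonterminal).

[X [Y [Z ( [X [Y [Z c]] - [X [Y [Z c]]]] )]] - [X [Y [Z c]]]]

12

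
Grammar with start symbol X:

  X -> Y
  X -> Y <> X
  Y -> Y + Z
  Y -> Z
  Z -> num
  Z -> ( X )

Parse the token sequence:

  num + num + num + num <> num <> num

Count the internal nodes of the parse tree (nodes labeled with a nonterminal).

15

[X [Y [Y [Y [Y [Z num]] + [Z num]] + [Z num]] + [Z num]] <> [X [Y [Z num]] <> [X [Y [Z num]]]]]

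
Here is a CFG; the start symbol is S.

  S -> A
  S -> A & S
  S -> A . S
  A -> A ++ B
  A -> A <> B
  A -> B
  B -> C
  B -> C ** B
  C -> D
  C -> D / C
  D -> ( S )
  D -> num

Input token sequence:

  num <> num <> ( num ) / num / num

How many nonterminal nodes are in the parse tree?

22

[S [A [A [A [B [C [D num]]]] <> [B [C [D num]]]] <> [B [C [D ( [S [A [B [C [D num]]]]] )] / [C [D num] / [C [D num]]]]]]]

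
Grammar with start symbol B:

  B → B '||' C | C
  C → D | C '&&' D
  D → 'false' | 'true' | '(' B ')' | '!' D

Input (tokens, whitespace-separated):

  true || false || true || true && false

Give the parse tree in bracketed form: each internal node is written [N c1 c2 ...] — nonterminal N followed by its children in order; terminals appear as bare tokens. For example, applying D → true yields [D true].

B
B || C
B || C || C
B || C || C || C
C || C || C || C
D || C || C || C
true || C || C || C
true || D || C || C
true || false || C || C
true || false || D || C
true || false || true || C
true || false || true || C && D
true || false || true || D && D
true || false || true || true && D
true || false || true || true && false

[B [B [B [B [C [D true]]] || [C [D false]]] || [C [D true]]] || [C [C [D true]] && [D false]]]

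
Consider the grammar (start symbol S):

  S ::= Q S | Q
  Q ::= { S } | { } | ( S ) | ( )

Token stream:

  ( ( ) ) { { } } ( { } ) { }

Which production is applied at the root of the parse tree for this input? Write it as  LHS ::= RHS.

S ::= Q S

[S [Q ( [S [Q ( )]] )] [S [Q { [S [Q { }]] }] [S [Q ( [S [Q { }]] )] [S [Q { }]]]]]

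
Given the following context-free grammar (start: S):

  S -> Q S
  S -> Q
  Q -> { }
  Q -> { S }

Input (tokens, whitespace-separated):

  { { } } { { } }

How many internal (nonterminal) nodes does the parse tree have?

8

[S [Q { [S [Q { }]] }] [S [Q { [S [Q { }]] }]]]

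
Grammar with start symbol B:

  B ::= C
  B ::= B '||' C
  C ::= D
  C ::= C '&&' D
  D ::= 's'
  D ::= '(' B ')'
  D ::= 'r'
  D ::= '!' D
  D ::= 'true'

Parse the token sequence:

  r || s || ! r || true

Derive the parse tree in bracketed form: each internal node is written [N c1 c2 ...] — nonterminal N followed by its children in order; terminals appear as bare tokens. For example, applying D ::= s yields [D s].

B
B || C
B || C || C
B || C || C || C
C || C || C || C
D || C || C || C
r || C || C || C
r || D || C || C
r || s || C || C
r || s || D || C
r || s || ! D || C
r || s || ! r || C
r || s || ! r || D
r || s || ! r || true

[B [B [B [B [C [D r]]] || [C [D s]]] || [C [D ! [D r]]]] || [C [D true]]]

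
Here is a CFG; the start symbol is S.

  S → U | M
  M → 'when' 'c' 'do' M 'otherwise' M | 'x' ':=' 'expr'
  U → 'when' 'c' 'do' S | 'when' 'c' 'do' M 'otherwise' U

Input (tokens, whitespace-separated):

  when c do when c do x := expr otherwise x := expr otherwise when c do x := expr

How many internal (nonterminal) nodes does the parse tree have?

8

[S [U when c do [M when c do [M x := expr] otherwise [M x := expr]] otherwise [U when c do [S [M x := expr]]]]]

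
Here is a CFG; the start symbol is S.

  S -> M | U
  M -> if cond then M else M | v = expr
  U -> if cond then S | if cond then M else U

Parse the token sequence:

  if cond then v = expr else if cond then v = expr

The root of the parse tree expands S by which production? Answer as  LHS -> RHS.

S -> U

[S [U if cond then [M v = expr] else [U if cond then [S [M v = expr]]]]]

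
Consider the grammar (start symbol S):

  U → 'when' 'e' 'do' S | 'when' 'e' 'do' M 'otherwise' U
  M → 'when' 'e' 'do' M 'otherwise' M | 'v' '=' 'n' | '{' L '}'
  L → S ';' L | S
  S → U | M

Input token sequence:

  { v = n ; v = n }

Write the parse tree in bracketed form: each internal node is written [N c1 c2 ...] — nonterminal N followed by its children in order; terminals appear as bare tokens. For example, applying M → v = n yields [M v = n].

[S [M { [L [S [M v = n]] ; [L [S [M v = n]]]] }]]

S
M
{ L }
{ S ; L }
{ M ; L }
{ v = n ; L }
{ v = n ; S }
{ v = n ; M }
{ v = n ; v = n }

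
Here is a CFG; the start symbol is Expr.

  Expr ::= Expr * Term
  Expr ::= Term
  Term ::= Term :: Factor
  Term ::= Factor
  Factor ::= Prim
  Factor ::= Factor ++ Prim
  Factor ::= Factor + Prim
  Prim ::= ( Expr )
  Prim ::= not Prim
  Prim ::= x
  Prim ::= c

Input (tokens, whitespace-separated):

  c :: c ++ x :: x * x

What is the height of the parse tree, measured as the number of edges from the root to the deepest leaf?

[Expr [Expr [Term [Term [Term [Factor [Prim c]]] :: [Factor [Factor [Prim c]] ++ [Prim x]]] :: [Factor [Prim x]]]] * [Term [Factor [Prim x]]]]

7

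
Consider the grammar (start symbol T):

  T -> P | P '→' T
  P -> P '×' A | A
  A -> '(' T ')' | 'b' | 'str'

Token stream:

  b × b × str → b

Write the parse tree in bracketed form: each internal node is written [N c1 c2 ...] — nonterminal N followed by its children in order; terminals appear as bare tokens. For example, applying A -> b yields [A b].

[T [P [P [P [A b]] × [A b]] × [A str]] → [T [P [A b]]]]

T
P → T
P × A → T
P × A × A → T
A × A × A → T
b × A × A → T
b × b × A → T
b × b × str → T
b × b × str → P
b × b × str → A
b × b × str → b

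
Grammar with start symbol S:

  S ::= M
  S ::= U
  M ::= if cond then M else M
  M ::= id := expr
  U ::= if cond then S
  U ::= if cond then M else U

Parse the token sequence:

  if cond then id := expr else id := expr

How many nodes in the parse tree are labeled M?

3

[S [M if cond then [M id := expr] else [M id := expr]]]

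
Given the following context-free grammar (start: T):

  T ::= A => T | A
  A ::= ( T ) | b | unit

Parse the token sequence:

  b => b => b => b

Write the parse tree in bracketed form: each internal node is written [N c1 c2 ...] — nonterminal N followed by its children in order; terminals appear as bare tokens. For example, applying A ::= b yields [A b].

T
A => T
b => T
b => A => T
b => b => T
b => b => A => T
b => b => b => T
b => b => b => A
b => b => b => b

[T [A b] => [T [A b] => [T [A b] => [T [A b]]]]]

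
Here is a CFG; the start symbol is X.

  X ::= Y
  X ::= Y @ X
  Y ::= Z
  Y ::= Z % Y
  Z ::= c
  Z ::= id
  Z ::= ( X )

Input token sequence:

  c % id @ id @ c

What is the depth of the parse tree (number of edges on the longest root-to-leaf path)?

5

[X [Y [Z c] % [Y [Z id]]] @ [X [Y [Z id]] @ [X [Y [Z c]]]]]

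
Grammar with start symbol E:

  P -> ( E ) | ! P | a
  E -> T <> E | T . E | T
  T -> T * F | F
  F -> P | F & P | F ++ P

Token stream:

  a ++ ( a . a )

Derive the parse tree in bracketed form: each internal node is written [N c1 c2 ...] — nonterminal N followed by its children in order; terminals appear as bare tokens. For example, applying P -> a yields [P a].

[E [T [F [F [P a]] ++ [P ( [E [T [F [P a]]] . [E [T [F [P a]]]]] )]]]]

E
T
F
F ++ P
P ++ P
a ++ P
a ++ ( E )
a ++ ( T . E )
a ++ ( F . E )
a ++ ( P . E )
a ++ ( a . E )
a ++ ( a . T )
a ++ ( a . F )
a ++ ( a . P )
a ++ ( a . a )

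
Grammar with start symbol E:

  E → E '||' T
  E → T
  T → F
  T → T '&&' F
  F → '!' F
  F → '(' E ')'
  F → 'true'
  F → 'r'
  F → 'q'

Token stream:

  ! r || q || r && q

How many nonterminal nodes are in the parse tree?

[E [E [E [T [F ! [F r]]]] || [T [F q]]] || [T [T [F r]] && [F q]]]

12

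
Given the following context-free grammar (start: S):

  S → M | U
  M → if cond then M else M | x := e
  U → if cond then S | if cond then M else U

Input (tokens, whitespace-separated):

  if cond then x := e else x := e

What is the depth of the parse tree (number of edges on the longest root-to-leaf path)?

[S [M if cond then [M x := e] else [M x := e]]]

3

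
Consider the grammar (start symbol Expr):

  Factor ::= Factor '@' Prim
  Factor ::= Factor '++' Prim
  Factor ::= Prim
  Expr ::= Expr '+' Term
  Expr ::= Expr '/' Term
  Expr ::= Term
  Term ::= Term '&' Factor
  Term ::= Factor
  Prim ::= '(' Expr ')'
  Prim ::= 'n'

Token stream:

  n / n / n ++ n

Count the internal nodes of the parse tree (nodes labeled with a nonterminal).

14

[Expr [Expr [Expr [Term [Factor [Prim n]]]] / [Term [Factor [Prim n]]]] / [Term [Factor [Factor [Prim n]] ++ [Prim n]]]]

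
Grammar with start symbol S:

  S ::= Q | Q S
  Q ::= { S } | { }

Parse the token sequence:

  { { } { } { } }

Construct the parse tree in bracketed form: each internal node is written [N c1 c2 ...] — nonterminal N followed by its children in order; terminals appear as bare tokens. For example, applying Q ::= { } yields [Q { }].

S
Q
{ S }
{ Q S }
{ { } S }
{ { } Q S }
{ { } { } S }
{ { } { } Q }
{ { } { } { } }

[S [Q { [S [Q { }] [S [Q { }] [S [Q { }]]]] }]]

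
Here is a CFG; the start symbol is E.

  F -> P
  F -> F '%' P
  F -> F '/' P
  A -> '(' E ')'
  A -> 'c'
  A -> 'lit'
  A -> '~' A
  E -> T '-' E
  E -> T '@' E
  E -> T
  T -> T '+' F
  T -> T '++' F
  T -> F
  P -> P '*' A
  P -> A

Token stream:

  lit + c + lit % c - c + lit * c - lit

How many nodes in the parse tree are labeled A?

[E [T [T [T [F [P [A lit]]]] + [F [P [A c]]]] + [F [F [P [A lit]]] % [P [A c]]]] - [E [T [T [F [P [A c]]]] + [F [P [P [A lit]] * [A c]]]] - [E [T [F [P [A lit]]]]]]]

8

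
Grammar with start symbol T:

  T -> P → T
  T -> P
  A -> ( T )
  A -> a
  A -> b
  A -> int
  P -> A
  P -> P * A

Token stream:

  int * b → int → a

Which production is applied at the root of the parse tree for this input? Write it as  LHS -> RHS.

T -> P → T

[T [P [P [A int]] * [A b]] → [T [P [A int]] → [T [P [A a]]]]]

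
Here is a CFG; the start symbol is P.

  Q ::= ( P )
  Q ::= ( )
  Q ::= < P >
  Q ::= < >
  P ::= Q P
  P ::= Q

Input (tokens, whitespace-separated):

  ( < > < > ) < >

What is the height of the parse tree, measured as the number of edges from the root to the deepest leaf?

5

[P [Q ( [P [Q < >] [P [Q < >]]] )] [P [Q < >]]]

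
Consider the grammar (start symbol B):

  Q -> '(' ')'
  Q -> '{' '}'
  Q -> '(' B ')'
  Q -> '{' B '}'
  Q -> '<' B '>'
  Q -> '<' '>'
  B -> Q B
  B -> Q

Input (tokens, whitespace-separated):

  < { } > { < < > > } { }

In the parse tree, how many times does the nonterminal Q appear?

6

[B [Q < [B [Q { }]] >] [B [Q { [B [Q < [B [Q < >]] >]] }] [B [Q { }]]]]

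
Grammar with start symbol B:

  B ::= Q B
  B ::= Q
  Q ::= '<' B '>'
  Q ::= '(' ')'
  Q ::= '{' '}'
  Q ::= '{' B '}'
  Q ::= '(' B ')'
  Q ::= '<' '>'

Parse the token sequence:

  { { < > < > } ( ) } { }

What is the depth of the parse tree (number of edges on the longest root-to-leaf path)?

7

[B [Q { [B [Q { [B [Q < >] [B [Q < >]]] }] [B [Q ( )]]] }] [B [Q { }]]]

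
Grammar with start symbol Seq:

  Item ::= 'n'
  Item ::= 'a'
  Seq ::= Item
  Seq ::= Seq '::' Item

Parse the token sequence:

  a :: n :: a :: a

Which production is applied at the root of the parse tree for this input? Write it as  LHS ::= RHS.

[Seq [Seq [Seq [Seq [Item a]] :: [Item n]] :: [Item a]] :: [Item a]]

Seq ::= Seq '::' Item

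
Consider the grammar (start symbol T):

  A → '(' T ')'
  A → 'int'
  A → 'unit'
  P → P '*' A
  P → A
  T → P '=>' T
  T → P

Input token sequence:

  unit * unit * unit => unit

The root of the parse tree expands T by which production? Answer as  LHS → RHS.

T → P '=>' T

[T [P [P [P [A unit]] * [A unit]] * [A unit]] => [T [P [A unit]]]]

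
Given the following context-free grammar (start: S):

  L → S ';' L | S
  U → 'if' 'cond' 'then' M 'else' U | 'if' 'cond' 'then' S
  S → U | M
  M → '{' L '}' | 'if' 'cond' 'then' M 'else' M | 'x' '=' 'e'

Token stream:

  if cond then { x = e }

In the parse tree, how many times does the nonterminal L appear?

[S [U if cond then [S [M { [L [S [M x = e]]] }]]]]

1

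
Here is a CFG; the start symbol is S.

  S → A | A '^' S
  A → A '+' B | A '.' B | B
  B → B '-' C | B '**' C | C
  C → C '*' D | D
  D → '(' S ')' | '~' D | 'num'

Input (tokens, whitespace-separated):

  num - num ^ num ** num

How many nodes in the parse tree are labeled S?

2

[S [A [B [B [C [D num]]] - [C [D num]]]] ^ [S [A [B [B [C [D num]]] ** [C [D num]]]]]]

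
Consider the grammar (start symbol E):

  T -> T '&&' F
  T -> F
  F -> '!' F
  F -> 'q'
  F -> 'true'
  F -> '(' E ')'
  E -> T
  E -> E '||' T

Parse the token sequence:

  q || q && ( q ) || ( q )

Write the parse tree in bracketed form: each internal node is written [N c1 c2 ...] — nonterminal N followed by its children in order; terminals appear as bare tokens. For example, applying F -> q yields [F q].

[E [E [E [T [F q]]] || [T [T [F q]] && [F ( [E [T [F q]]] )]]] || [T [F ( [E [T [F q]]] )]]]

E
E || T
E || T || T
T || T || T
F || T || T
q || T || T
q || T && F || T
q || F && F || T
q || q && F || T
q || q && ( E ) || T
q || q && ( T ) || T
q || q && ( F ) || T
q || q && ( q ) || T
q || q && ( q ) || F
q || q && ( q ) || ( E )
q || q && ( q ) || ( T )
q || q && ( q ) || ( F )
q || q && ( q ) || ( q )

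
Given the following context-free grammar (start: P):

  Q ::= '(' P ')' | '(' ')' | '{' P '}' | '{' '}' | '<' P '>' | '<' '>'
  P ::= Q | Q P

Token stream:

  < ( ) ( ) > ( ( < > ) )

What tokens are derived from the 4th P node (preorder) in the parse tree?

( ( < > ) )

[P [Q < [P [Q ( )] [P [Q ( )]]] >] [P [Q ( [P [Q ( [P [Q < >]] )]] )]]]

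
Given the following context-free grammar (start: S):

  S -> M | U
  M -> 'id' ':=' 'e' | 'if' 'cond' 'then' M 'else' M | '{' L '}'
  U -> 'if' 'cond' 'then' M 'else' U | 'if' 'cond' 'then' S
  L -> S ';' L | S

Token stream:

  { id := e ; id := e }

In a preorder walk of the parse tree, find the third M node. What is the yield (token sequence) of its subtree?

id := e

[S [M { [L [S [M id := e]] ; [L [S [M id := e]]]] }]]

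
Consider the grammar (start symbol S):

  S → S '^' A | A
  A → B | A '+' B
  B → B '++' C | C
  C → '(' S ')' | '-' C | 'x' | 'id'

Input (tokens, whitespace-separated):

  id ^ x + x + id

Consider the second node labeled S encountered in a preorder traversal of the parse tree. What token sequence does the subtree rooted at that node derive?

id

[S [S [A [B [C id]]]] ^ [A [A [A [B [C x]]] + [B [C x]]] + [B [C id]]]]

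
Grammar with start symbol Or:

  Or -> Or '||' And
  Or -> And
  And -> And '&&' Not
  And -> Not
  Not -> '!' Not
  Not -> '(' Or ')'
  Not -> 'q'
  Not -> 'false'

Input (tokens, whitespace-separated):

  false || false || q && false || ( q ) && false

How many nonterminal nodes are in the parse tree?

19

[Or [Or [Or [Or [And [Not false]]] || [And [Not false]]] || [And [And [Not q]] && [Not false]]] || [And [And [Not ( [Or [And [Not q]]] )]] && [Not false]]]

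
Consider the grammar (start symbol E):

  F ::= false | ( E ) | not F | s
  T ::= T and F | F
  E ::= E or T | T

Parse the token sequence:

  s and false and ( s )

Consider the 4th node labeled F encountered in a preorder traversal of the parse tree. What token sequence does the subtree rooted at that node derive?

s

[E [T [T [T [F s]] and [F false]] and [F ( [E [T [F s]]] )]]]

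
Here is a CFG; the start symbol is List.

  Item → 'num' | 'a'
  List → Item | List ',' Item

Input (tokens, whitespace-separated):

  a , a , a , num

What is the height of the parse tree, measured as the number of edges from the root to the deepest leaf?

[List [List [List [List [Item a]] , [Item a]] , [Item a]] , [Item num]]

5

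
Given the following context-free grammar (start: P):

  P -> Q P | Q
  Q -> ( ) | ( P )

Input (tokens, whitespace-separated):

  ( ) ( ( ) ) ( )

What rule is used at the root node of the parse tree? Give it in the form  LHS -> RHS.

[P [Q ( )] [P [Q ( [P [Q ( )]] )] [P [Q ( )]]]]

P -> Q P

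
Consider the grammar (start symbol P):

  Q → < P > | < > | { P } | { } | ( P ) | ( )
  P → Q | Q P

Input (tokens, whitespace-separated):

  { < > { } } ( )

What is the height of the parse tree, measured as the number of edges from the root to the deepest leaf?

[P [Q { [P [Q < >] [P [Q { }]]] }] [P [Q ( )]]]

5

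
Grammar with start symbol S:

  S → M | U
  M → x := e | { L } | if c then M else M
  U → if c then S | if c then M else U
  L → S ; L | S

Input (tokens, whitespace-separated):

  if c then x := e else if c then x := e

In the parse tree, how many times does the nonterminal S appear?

2

[S [U if c then [M x := e] else [U if c then [S [M x := e]]]]]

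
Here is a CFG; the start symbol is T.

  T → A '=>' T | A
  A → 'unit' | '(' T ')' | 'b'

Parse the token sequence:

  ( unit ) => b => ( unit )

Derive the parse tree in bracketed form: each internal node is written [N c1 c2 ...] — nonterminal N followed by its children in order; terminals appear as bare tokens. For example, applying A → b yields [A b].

T
A => T
( T ) => T
( A ) => T
( unit ) => T
( unit ) => A => T
( unit ) => b => T
( unit ) => b => A
( unit ) => b => ( T )
( unit ) => b => ( A )
( unit ) => b => ( unit )

[T [A ( [T [A unit]] )] => [T [A b] => [T [A ( [T [A unit]] )]]]]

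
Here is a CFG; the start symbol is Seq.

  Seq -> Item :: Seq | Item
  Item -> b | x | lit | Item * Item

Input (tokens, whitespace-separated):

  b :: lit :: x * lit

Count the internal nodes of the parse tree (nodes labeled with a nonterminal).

[Seq [Item b] :: [Seq [Item lit] :: [Seq [Item [Item x] * [Item lit]]]]]

8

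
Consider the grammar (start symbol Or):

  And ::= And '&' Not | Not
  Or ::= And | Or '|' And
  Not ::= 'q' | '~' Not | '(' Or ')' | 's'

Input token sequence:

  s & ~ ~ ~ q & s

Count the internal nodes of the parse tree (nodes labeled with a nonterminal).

10

[Or [And [And [And [Not s]] & [Not ~ [Not ~ [Not ~ [Not q]]]]] & [Not s]]]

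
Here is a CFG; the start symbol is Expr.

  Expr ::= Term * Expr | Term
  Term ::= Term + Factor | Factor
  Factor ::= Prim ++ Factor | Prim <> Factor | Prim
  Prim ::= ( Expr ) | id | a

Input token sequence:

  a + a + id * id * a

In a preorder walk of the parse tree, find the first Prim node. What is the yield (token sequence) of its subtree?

[Expr [Term [Term [Term [Factor [Prim a]]] + [Factor [Prim a]]] + [Factor [Prim id]]] * [Expr [Term [Factor [Prim id]]] * [Expr [Term [Factor [Prim a]]]]]]

a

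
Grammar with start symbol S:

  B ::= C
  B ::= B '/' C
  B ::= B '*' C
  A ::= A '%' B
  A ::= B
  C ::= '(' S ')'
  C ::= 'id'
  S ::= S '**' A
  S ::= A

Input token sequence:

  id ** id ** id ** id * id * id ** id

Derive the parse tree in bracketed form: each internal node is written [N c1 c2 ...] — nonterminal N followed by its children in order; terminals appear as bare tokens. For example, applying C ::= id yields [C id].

[S [S [S [S [S [A [B [C id]]]] ** [A [B [C id]]]] ** [A [B [C id]]]] ** [A [B [B [B [C id]] * [C id]] * [C id]]]] ** [A [B [C id]]]]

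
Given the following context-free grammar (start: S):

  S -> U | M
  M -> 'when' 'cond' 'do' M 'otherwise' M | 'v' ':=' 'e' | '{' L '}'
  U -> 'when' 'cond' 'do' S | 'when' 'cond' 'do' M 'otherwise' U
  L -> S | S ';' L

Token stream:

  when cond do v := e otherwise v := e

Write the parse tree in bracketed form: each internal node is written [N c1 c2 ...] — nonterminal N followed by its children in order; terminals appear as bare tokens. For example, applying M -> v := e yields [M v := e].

[S [M when cond do [M v := e] otherwise [M v := e]]]

S
M
when cond do M otherwise M
when cond do v := e otherwise M
when cond do v := e otherwise v := e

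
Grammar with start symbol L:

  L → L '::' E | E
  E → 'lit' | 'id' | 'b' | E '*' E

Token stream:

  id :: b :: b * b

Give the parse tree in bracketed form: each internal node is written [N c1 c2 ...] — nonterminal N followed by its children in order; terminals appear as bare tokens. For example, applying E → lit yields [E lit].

L
L :: E
L :: E :: E
E :: E :: E
id :: E :: E
id :: b :: E
id :: b :: E * E
id :: b :: b * E
id :: b :: b * b

[L [L [L [E id]] :: [E b]] :: [E [E b] * [E b]]]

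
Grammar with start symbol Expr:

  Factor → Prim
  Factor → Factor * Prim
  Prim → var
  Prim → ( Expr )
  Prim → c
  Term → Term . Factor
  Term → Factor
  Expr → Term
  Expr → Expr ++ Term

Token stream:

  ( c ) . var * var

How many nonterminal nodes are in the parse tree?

13

[Expr [Term [Term [Factor [Prim ( [Expr [Term [Factor [Prim c]]]] )]]] . [Factor [Factor [Prim var]] * [Prim var]]]]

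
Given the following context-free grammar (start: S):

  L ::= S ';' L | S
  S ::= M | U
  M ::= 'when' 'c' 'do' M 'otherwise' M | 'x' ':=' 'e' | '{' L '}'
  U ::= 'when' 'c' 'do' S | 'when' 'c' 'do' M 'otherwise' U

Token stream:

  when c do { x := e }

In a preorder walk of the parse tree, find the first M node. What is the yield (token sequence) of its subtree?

{ x := e }

[S [U when c do [S [M { [L [S [M x := e]]] }]]]]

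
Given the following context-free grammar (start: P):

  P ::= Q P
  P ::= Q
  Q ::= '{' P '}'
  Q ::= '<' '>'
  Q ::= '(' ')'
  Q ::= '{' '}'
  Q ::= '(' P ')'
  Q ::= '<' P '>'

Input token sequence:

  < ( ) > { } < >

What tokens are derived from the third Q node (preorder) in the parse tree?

{ }

[P [Q < [P [Q ( )]] >] [P [Q { }] [P [Q < >]]]]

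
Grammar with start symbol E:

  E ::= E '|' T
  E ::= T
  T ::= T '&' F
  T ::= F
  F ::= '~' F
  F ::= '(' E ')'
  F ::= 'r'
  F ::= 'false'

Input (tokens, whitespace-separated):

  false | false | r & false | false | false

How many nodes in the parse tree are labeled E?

5

[E [E [E [E [E [T [F false]]] | [T [F false]]] | [T [T [F r]] & [F false]]] | [T [F false]]] | [T [F false]]]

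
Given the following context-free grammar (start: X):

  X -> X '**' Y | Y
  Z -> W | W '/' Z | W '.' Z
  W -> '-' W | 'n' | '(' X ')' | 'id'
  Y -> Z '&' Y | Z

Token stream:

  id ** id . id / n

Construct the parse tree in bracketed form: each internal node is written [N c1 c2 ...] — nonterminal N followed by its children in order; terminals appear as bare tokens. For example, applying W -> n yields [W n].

X
X ** Y
Y ** Y
Z ** Y
W ** Y
id ** Y
id ** Z
id ** W . Z
id ** id . Z
id ** id . W / Z
id ** id . id / Z
id ** id . id / W
id ** id . id / n

[X [X [Y [Z [W id]]]] ** [Y [Z [W id] . [Z [W id] / [Z [W n]]]]]]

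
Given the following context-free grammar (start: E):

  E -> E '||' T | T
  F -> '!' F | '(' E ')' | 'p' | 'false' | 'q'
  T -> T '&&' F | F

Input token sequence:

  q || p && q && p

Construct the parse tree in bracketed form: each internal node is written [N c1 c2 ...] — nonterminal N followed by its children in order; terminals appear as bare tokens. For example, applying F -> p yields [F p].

[E [E [T [F q]]] || [T [T [T [F p]] && [F q]] && [F p]]]

E
E || T
T || T
F || T
q || T
q || T && F
q || T && F && F
q || F && F && F
q || p && F && F
q || p && q && F
q || p && q && p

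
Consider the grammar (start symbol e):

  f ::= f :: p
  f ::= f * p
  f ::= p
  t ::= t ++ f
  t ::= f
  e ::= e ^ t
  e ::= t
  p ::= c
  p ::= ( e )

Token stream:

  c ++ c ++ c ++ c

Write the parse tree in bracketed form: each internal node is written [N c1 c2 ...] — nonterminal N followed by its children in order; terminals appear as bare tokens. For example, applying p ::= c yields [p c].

[e [t [t [t [t [f [p c]]] ++ [f [p c]]] ++ [f [p c]]] ++ [f [p c]]]]

e
t
t ++ f
t ++ f ++ f
t ++ f ++ f ++ f
f ++ f ++ f ++ f
p ++ f ++ f ++ f
c ++ f ++ f ++ f
c ++ p ++ f ++ f
c ++ c ++ f ++ f
c ++ c ++ p ++ f
c ++ c ++ c ++ f
c ++ c ++ c ++ p
c ++ c ++ c ++ c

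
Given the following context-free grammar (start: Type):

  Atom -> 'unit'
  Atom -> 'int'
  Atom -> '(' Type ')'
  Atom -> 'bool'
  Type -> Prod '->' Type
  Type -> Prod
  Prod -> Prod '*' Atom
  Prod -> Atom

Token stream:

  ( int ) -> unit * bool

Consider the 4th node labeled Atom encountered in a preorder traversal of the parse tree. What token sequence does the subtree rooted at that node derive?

[Type [Prod [Atom ( [Type [Prod [Atom int]]] )]] -> [Type [Prod [Prod [Atom unit]] * [Atom bool]]]]

bool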